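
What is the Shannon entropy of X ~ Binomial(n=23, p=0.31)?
2.2126 nats

We have X ~ Binomial(n=23, p=0.31).

The Shannon entropy measures the uncertainty or information content of the distribution.

For a Binomial distribution with n=23, p=0.31:
H(X) = 2.2126 nats

(In bits, this would be 3.1921 bits.)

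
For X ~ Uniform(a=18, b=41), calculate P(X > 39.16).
0.080000

We have X ~ Uniform(a=18, b=41).

P(X > 39.16) = 1 - P(X ≤ 39.16)
                = 1 - F(39.16)
                = 1 - 0.920000
                = 0.080000

So there's approximately a 8.0% chance that X exceeds 39.16.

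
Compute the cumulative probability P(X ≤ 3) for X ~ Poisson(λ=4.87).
0.283751

We have X ~ Poisson(λ=4.87).

The CDF gives us P(X ≤ k).

Using the CDF:
P(X ≤ 3) = 0.283751

This means there's approximately a 28.4% chance that X is at most 3.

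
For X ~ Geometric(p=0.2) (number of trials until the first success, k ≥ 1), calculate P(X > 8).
0.167772

We have X ~ Geometric(p=0.2) (number of trials until the first success, k ≥ 1).

P(X > 8) = 1 - P(X ≤ 8)
                = 1 - F(8)
                = 1 - 0.832228
                = 0.167772

So there's approximately a 16.8% chance that X exceeds 8.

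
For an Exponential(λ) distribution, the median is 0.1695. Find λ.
λ = 4.0894

For X ~ Exponential(λ), the CDF is F(x) = 1 - e^(-λx).
The median m satisfies F(m) = 0.5:
1 - e^(-λm) = 0.5
e^(-λm) = 0.5
λm = ln(2)
m = ln(2) / λ

Given m = 0.1695:
λ = ln(2) / 0.1695 = 0.693147 / 0.1695 = 4.0894

Verification: ln(2) / 4.0894 = 0.1695 ✓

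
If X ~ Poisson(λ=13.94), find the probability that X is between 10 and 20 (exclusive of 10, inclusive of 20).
0.774093

We have X ~ Poisson(λ=13.94).

To find P(10 < X ≤ 20), we use:
P(10 < X ≤ 20) = P(X ≤ 20) - P(X ≤ 10)
                 = F(20) - F(10)
                 = 0.953785 - 0.179692
                 = 0.774093

So there's approximately a 77.4% chance that X falls in this range.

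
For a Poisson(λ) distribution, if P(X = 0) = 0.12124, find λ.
λ = 2.1100

For a Poisson(λ) distribution, the PMF at 0 is:
P(X = 0) = λ^0 e^(-λ) / 0! = e^(-λ)

Given P(X = 0) = 0.12124:
e^(-λ) = 0.12124
-λ = ln(0.12124)
λ = -ln(0.12124) = 2.1100

Verification: e^(-2.1100) = 0.12124 ✓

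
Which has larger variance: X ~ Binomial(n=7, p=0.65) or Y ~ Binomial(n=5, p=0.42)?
X has larger variance (1.5925 > 1.2180)

Compute the variance for each distribution:

X ~ Binomial(n=7, p=0.65):
Var(X) = 1.5925

Y ~ Binomial(n=5, p=0.42):
Var(Y) = 1.2180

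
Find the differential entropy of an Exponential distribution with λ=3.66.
-0.2975 nats

We have X ~ Exponential(λ=3.66).

The differential entropy measures the uncertainty or information content of the distribution.

For an Exponential distribution with λ=3.66:
h(X) = -0.2975 nats

(In bits, this would be -0.4291 bits.)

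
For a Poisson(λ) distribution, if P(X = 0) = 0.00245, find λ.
λ = 6.0117

For a Poisson(λ) distribution, the PMF at 0 is:
P(X = 0) = λ^0 e^(-λ) / 0! = e^(-λ)

Given P(X = 0) = 0.00245:
e^(-λ) = 0.00245
-λ = ln(0.00245)
λ = -ln(0.00245) = 6.0117

Verification: e^(-6.0117) = 0.00245 ✓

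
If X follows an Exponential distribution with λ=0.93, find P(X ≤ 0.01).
0.009257

We have X ~ Exponential(λ=0.93).

The CDF gives us P(X ≤ k).

Using the CDF:
P(X ≤ 0.01) = 0.009257

This means there's approximately a 0.9% chance that X is at most 0.01.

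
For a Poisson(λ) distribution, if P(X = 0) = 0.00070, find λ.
λ = 7.2644

For a Poisson(λ) distribution, the PMF at 0 is:
P(X = 0) = λ^0 e^(-λ) / 0! = e^(-λ)

Given P(X = 0) = 0.00070:
e^(-λ) = 0.00070
-λ = ln(0.00070)
λ = -ln(0.00070) = 7.2644

Verification: e^(-7.2644) = 0.00070 ✓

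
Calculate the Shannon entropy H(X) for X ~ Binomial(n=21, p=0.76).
2.0831 nats

We have X ~ Binomial(n=21, p=0.76).

The Shannon entropy measures the uncertainty or information content of the distribution.

For a Binomial distribution with n=21, p=0.76:
H(X) = 2.0831 nats

(In bits, this would be 3.0053 bits.)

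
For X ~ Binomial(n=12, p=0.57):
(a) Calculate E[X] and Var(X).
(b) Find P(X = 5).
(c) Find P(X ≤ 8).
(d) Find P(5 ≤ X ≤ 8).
(a) E[X] = 6.8400, Var(X) = 2.9412
(b) P(X = 5) = 0.129532
(c) P(X ≤ 8) = 0.832898
(d) P(5 ≤ X ≤ 8) = 0.746038

We have X ~ Binomial(n=12, p=0.57).

(a) Moments:
E[X] = 6.8400
Var(X) = 2.9412
σ = √Var(X) = 1.7150

(b) Point probability using PMF:
P(X = 5) = 0.129532

(c) Cumulative probability using CDF:
P(X ≤ 8) = F(8) = 0.832898

(d) Range probability:
P(5 ≤ X ≤ 8) = P(X ≤ 8) - P(X ≤ 4)
                   = F(8) - F(4)
                   = 0.832898 - 0.086860
                   = 0.746038

This means approximately 74.6% of outcomes fall in the interval [5, 8].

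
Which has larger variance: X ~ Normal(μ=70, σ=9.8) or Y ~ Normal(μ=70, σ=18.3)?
Y has larger variance (334.8900 > 96.0400)

Compute the variance for each distribution:

X ~ Normal(μ=70, σ=9.8):
Var(X) = 96.0400

Y ~ Normal(μ=70, σ=18.3):
Var(Y) = 334.8900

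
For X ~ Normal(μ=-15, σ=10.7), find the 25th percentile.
-22.2170

We have X ~ Normal(μ=-15, σ=10.7).

We want to find x such that P(X ≤ x) = 0.25.

This is the 25th percentile, which means 25% of values fall below this point.

Using the inverse CDF (quantile function):
x = F⁻¹(0.25) = -22.2170

Verification: P(X ≤ -22.2170) = 0.25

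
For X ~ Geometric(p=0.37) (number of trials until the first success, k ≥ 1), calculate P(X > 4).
0.157530

We have X ~ Geometric(p=0.37) (number of trials until the first success, k ≥ 1).

P(X > 4) = 1 - P(X ≤ 4)
                = 1 - F(4)
                = 1 - 0.842470
                = 0.157530

So there's approximately a 15.8% chance that X exceeds 4.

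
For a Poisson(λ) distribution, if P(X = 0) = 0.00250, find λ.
λ = 5.9915

For a Poisson(λ) distribution, the PMF at 0 is:
P(X = 0) = λ^0 e^(-λ) / 0! = e^(-λ)

Given P(X = 0) = 0.00250:
e^(-λ) = 0.00250
-λ = ln(0.00250)
λ = -ln(0.00250) = 5.9915

Verification: e^(-5.9915) = 0.00250 ✓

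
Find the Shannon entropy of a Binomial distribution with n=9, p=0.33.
1.7539 nats

We have X ~ Binomial(n=9, p=0.33).

The Shannon entropy measures the uncertainty or information content of the distribution.

For a Binomial distribution with n=9, p=0.33:
H(X) = 1.7539 nats

(In bits, this would be 2.5303 bits.)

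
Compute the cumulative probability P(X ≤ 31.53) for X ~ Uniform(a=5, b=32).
0.982593

We have X ~ Uniform(a=5, b=32).

The CDF gives us P(X ≤ k).

Using the CDF:
P(X ≤ 31.53) = 0.982593

This means there's approximately a 98.3% chance that X is at most 31.53.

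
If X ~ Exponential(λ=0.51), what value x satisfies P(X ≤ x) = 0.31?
0.7276

We have X ~ Exponential(λ=0.51).

We want to find x such that P(X ≤ x) = 0.31.

This is the 31st percentile, which means 31% of values fall below this point.

Using the inverse CDF (quantile function):
x = F⁻¹(0.31) = 0.7276

Verification: P(X ≤ 0.7276) = 0.31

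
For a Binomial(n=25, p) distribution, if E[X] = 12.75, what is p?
p = 0.51

For a Binomial(n, p) distribution:
E[X] = n × p

Given n = 25 and E[X] = 12.75:
12.75 = 25 × p
p = 12.75 / 25 = 0.51

Verification: Binomial(25, 0.51) has E[X] = 12.75 ✓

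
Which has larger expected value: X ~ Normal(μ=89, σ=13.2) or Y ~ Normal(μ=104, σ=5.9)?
Y has larger mean (104.0000 > 89.0000)

Compute the expected value for each distribution:

X ~ Normal(μ=89, σ=13.2):
E[X] = 89.0000

Y ~ Normal(μ=104, σ=5.9):
E[Y] = 104.0000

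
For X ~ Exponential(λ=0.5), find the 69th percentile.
2.3424

We have X ~ Exponential(λ=0.5).

We want to find x such that P(X ≤ x) = 0.69.

This is the 69th percentile, which means 69% of values fall below this point.

Using the inverse CDF (quantile function):
x = F⁻¹(0.69) = 2.3424

Verification: P(X ≤ 2.3424) = 0.69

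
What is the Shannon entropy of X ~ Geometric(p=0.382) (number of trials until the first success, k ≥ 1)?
1.7409 nats

We have X ~ Geometric(p=0.382) (number of trials until the first success, k ≥ 1).

The Shannon entropy measures the uncertainty or information content of the distribution.

For a Geometric distribution with p=0.382 (number of trials until the first success, k ≥ 1):
H(X) = 1.7409 nats

(In bits, this would be 2.5116 bits.)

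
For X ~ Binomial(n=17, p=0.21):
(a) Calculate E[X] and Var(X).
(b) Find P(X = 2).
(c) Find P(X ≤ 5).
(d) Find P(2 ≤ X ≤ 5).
(a) E[X] = 3.5700, Var(X) = 2.8203
(b) P(X = 2) = 0.174737
(c) P(X ≤ 5) = 0.872746
(d) P(2 ≤ X ≤ 5) = 0.772396

We have X ~ Binomial(n=17, p=0.21).

(a) Moments:
E[X] = 3.5700
Var(X) = 2.8203
σ = √Var(X) = 1.6794

(b) Point probability using PMF:
P(X = 2) = 0.174737

(c) Cumulative probability using CDF:
P(X ≤ 5) = F(5) = 0.872746

(d) Range probability:
P(2 ≤ X ≤ 5) = P(X ≤ 5) - P(X ≤ 1)
                   = F(5) - F(1)
                   = 0.872746 - 0.100351
                   = 0.772396

This means approximately 77.2% of outcomes fall in the interval [2, 5].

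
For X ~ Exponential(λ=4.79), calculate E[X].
0.2088

We have X ~ Exponential(λ=4.79).

For an Exponential distribution with λ=4.79:
E[X] = 0.2088

This is the expected (average) value of X.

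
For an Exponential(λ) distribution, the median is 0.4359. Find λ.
λ = 1.5902

For X ~ Exponential(λ), the CDF is F(x) = 1 - e^(-λx).
The median m satisfies F(m) = 0.5:
1 - e^(-λm) = 0.5
e^(-λm) = 0.5
λm = ln(2)
m = ln(2) / λ

Given m = 0.4359:
λ = ln(2) / 0.4359 = 0.693147 / 0.4359 = 1.5902

Verification: ln(2) / 1.5902 = 0.4359 ✓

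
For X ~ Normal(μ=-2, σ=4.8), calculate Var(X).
23.0400

We have X ~ Normal(μ=-2, σ=4.8).

For a Normal distribution with μ=-2, σ=4.8:
Var(X) = 23.0400

The variance measures the spread of the distribution around the mean.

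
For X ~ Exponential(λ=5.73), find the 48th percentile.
0.1141

We have X ~ Exponential(λ=5.73).

We want to find x such that P(X ≤ x) = 0.48.

This is the 48th percentile, which means 48% of values fall below this point.

Using the inverse CDF (quantile function):
x = F⁻¹(0.48) = 0.1141

Verification: P(X ≤ 0.1141) = 0.48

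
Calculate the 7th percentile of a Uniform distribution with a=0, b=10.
0.7000

We have X ~ Uniform(a=0, b=10).

We want to find x such that P(X ≤ x) = 0.07.

This is the 7th percentile, which means 7% of values fall below this point.

Using the inverse CDF (quantile function):
x = F⁻¹(0.07) = 0.7000

Verification: P(X ≤ 0.7000) = 0.07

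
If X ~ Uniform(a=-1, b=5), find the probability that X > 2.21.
0.465000

We have X ~ Uniform(a=-1, b=5).

P(X > 2.21) = 1 - P(X ≤ 2.21)
                = 1 - F(2.21)
                = 1 - 0.535000
                = 0.465000

So there's approximately a 46.5% chance that X exceeds 2.21.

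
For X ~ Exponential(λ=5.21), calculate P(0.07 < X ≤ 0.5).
0.620502

We have X ~ Exponential(λ=5.21).

To find P(0.07 < X ≤ 0.5), we use:
P(0.07 < X ≤ 0.5) = P(X ≤ 0.5) - P(X ≤ 0.07)
                 = F(0.5) - F(0.07)
                 = 0.926097 - 0.305595
                 = 0.620502

So there's approximately a 62.1% chance that X falls in this range.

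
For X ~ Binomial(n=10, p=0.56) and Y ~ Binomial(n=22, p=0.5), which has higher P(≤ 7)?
X has higher probability (P(X ≤ 7) = 0.8889 > P(Y ≤ 7) = 0.0669)

Compute P(≤ 7) for each distribution:

X ~ Binomial(n=10, p=0.56):
P(X ≤ 7) = 0.8889

Y ~ Binomial(n=22, p=0.5):
P(Y ≤ 7) = 0.0669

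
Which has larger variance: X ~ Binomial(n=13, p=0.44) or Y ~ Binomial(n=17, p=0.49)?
Y has larger variance (4.2483 > 3.2032)

Compute the variance for each distribution:

X ~ Binomial(n=13, p=0.44):
Var(X) = 3.2032

Y ~ Binomial(n=17, p=0.49):
Var(Y) = 4.2483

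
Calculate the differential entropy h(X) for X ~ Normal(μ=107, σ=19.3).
4.3790 nats

We have X ~ Normal(μ=107, σ=19.3).

The differential entropy measures the uncertainty or information content of the distribution.

For a Normal distribution with μ=107, σ=19.3:
h(X) = 4.3790 nats

(In bits, this would be 6.3176 bits.)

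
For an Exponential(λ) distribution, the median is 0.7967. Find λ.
λ = 0.8700

For X ~ Exponential(λ), the CDF is F(x) = 1 - e^(-λx).
The median m satisfies F(m) = 0.5:
1 - e^(-λm) = 0.5
e^(-λm) = 0.5
λm = ln(2)
m = ln(2) / λ

Given m = 0.7967:
λ = ln(2) / 0.7967 = 0.693147 / 0.7967 = 0.8700

Verification: ln(2) / 0.8700 = 0.7967 ✓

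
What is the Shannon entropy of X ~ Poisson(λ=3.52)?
2.0182 nats

We have X ~ Poisson(λ=3.52).

The Shannon entropy measures the uncertainty or information content of the distribution.

For a Poisson distribution with λ=3.52:
H(X) = 2.0182 nats

(In bits, this would be 2.9117 bits.)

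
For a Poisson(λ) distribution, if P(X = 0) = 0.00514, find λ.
λ = 5.2707

For a Poisson(λ) distribution, the PMF at 0 is:
P(X = 0) = λ^0 e^(-λ) / 0! = e^(-λ)

Given P(X = 0) = 0.00514:
e^(-λ) = 0.00514
-λ = ln(0.00514)
λ = -ln(0.00514) = 5.2707

Verification: e^(-5.2707) = 0.00514 ✓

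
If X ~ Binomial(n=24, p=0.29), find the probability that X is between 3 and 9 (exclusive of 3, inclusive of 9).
0.819634

We have X ~ Binomial(n=24, p=0.29).

To find P(3 < X ≤ 9), we use:
P(3 < X ≤ 9) = P(X ≤ 9) - P(X ≤ 3)
                 = F(9) - F(3)
                 = 0.872081 - 0.052447
                 = 0.819634

So there's approximately a 82.0% chance that X falls in this range.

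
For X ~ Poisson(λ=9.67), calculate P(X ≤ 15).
0.961793

We have X ~ Poisson(λ=9.67).

The CDF gives us P(X ≤ k).

Using the CDF:
P(X ≤ 15) = 0.961793

This means there's approximately a 96.2% chance that X is at most 15.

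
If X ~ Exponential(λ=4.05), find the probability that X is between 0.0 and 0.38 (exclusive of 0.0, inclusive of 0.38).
0.785404

We have X ~ Exponential(λ=4.05).

To find P(0.0 < X ≤ 0.38), we use:
P(0.0 < X ≤ 0.38) = P(X ≤ 0.38) - P(X ≤ 0.0)
                 = F(0.38) - F(0.0)
                 = 0.785404 - 0.000000
                 = 0.785404

So there's approximately a 78.5% chance that X falls in this range.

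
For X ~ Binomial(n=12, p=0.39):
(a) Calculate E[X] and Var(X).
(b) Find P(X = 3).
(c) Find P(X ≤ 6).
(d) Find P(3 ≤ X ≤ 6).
(a) E[X] = 4.6800, Var(X) = 2.8548
(b) P(X = 3) = 0.152611
(c) P(X ≤ 6) = 0.858855
(d) P(3 ≤ X ≤ 6) = 0.764227

We have X ~ Binomial(n=12, p=0.39).

(a) Moments:
E[X] = 4.6800
Var(X) = 2.8548
σ = √Var(X) = 1.6896

(b) Point probability using PMF:
P(X = 3) = 0.152611

(c) Cumulative probability using CDF:
P(X ≤ 6) = F(6) = 0.858855

(d) Range probability:
P(3 ≤ X ≤ 6) = P(X ≤ 6) - P(X ≤ 2)
                   = F(6) - F(2)
                   = 0.858855 - 0.094629
                   = 0.764227

This means approximately 76.4% of outcomes fall in the interval [3, 6].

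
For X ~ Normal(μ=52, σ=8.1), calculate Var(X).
65.6100

We have X ~ Normal(μ=52, σ=8.1).

For a Normal distribution with μ=52, σ=8.1:
Var(X) = 65.6100

The variance measures the spread of the distribution around the mean.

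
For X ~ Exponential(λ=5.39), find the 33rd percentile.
0.0743

We have X ~ Exponential(λ=5.39).

We want to find x such that P(X ≤ x) = 0.33.

This is the 33rd percentile, which means 33% of values fall below this point.

Using the inverse CDF (quantile function):
x = F⁻¹(0.33) = 0.0743

Verification: P(X ≤ 0.0743) = 0.33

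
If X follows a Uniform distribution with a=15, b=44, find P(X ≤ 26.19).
0.385862

We have X ~ Uniform(a=15, b=44).

The CDF gives us P(X ≤ k).

Using the CDF:
P(X ≤ 26.19) = 0.385862

This means there's approximately a 38.6% chance that X is at most 26.19.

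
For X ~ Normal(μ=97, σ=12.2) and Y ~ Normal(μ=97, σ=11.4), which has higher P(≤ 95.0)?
X has higher probability (P(X ≤ 95.0) = 0.4349 > P(Y ≤ 95.0) = 0.4304)

Compute P(≤ 95.0) for each distribution:

X ~ Normal(μ=97, σ=12.2):
P(X ≤ 95.0) = 0.4349

Y ~ Normal(μ=97, σ=11.4):
P(Y ≤ 95.0) = 0.4304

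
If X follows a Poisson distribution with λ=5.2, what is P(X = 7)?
0.112528

We have X ~ Poisson(λ=5.2).

For a Poisson distribution, the PMF gives us the probability of each outcome.

Using the PMF formula:
P(X = 7) = 0.112528

Rounded to 4 decimal places: 0.1125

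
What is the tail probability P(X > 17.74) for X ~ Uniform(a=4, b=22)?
0.236667

We have X ~ Uniform(a=4, b=22).

P(X > 17.74) = 1 - P(X ≤ 17.74)
                = 1 - F(17.74)
                = 1 - 0.763333
                = 0.236667

So there's approximately a 23.7% chance that X exceeds 17.74.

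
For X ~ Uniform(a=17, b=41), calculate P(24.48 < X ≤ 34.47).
0.416250

We have X ~ Uniform(a=17, b=41).

To find P(24.48 < X ≤ 34.47), we use:
P(24.48 < X ≤ 34.47) = P(X ≤ 34.47) - P(X ≤ 24.48)
                 = F(34.47) - F(24.48)
                 = 0.727917 - 0.311667
                 = 0.416250

So there's approximately a 41.6% chance that X falls in this range.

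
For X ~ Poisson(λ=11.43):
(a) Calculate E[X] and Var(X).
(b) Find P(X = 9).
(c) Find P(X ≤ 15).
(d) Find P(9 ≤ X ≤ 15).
(a) E[X] = 11.4300, Var(X) = 11.4300
(b) P(X = 9) = 0.099694
(c) P(X ≤ 15) = 0.882660
(d) P(9 ≤ X ≤ 15) = 0.686633

We have X ~ Poisson(λ=11.43).

(a) Moments:
E[X] = 11.4300
Var(X) = 11.4300
σ = √Var(X) = 3.3808

(b) Point probability using PMF:
P(X = 9) = 0.099694

(c) Cumulative probability using CDF:
P(X ≤ 15) = F(15) = 0.882660

(d) Range probability:
P(9 ≤ X ≤ 15) = P(X ≤ 15) - P(X ≤ 8)
                   = F(15) - F(8)
                   = 0.882660 - 0.196027
                   = 0.686633

This means approximately 68.7% of outcomes fall in the interval [9, 15].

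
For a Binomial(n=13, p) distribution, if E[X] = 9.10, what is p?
p = 0.7

For a Binomial(n, p) distribution:
E[X] = n × p

Given n = 13 and E[X] = 9.10:
9.10 = 13 × p
p = 9.10 / 13 = 0.7

Verification: Binomial(13, 0.7) has E[X] = 9.10 ✓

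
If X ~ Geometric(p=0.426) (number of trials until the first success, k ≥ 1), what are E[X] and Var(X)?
E[X] = 2.3474, Var(X) = 3.1630

We have X ~ Geometric(p=0.426) (number of trials until the first success, k ≥ 1).

For a Geometric distribution with p=0.426 (number of trials until the first success, k ≥ 1):

Expected value:
E[X] = 2.3474

Variance:
Var(X) = 3.1630

Standard deviation:
σ = √Var(X) = 1.7785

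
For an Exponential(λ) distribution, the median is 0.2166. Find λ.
λ = 3.2001

For X ~ Exponential(λ), the CDF is F(x) = 1 - e^(-λx).
The median m satisfies F(m) = 0.5:
1 - e^(-λm) = 0.5
e^(-λm) = 0.5
λm = ln(2)
m = ln(2) / λ

Given m = 0.2166:
λ = ln(2) / 0.2166 = 0.693147 / 0.2166 = 3.2001

Verification: ln(2) / 3.2001 = 0.2166 ✓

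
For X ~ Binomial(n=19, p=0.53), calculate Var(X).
4.7329

We have X ~ Binomial(n=19, p=0.53).

For a Binomial distribution with n=19, p=0.53:
Var(X) = 4.7329

The variance measures the spread of the distribution around the mean.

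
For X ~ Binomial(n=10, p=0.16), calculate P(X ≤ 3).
0.938642

We have X ~ Binomial(n=10, p=0.16).

The CDF gives us P(X ≤ k).

Using the CDF:
P(X ≤ 3) = 0.938642

This means there's approximately a 93.9% chance that X is at most 3.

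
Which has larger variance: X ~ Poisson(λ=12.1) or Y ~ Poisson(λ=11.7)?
X has larger variance (12.1000 > 11.7000)

Compute the variance for each distribution:

X ~ Poisson(λ=12.1):
Var(X) = 12.1000

Y ~ Poisson(λ=11.7):
Var(Y) = 11.7000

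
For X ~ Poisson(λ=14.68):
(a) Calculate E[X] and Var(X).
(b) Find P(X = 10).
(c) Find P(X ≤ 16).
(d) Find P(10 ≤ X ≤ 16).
(a) E[X] = 14.6800, Var(X) = 14.6800
(b) P(X = 10) = 0.053958
(c) P(X ≤ 16) = 0.694491
(d) P(10 ≤ X ≤ 16) = 0.613582

We have X ~ Poisson(λ=14.68).

(a) Moments:
E[X] = 14.6800
Var(X) = 14.6800
σ = √Var(X) = 3.8314

(b) Point probability using PMF:
P(X = 10) = 0.053958

(c) Cumulative probability using CDF:
P(X ≤ 16) = F(16) = 0.694491

(d) Range probability:
P(10 ≤ X ≤ 16) = P(X ≤ 16) - P(X ≤ 9)
                   = F(16) - F(9)
                   = 0.694491 - 0.080909
                   = 0.613582

This means approximately 61.4% of outcomes fall in the interval [10, 16].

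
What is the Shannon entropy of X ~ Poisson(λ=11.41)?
2.6285 nats

We have X ~ Poisson(λ=11.41).

The Shannon entropy measures the uncertainty or information content of the distribution.

For a Poisson distribution with λ=11.41:
H(X) = 2.6285 nats

(In bits, this would be 3.7921 bits.)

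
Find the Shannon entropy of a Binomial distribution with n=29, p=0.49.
2.4091 nats

We have X ~ Binomial(n=29, p=0.49).

The Shannon entropy measures the uncertainty or information content of the distribution.

For a Binomial distribution with n=29, p=0.49:
H(X) = 2.4091 nats

(In bits, this would be 3.4756 bits.)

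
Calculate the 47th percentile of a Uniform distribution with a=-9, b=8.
-1.0100

We have X ~ Uniform(a=-9, b=8).

We want to find x such that P(X ≤ x) = 0.47.

This is the 47th percentile, which means 47% of values fall below this point.

Using the inverse CDF (quantile function):
x = F⁻¹(0.47) = -1.0100

Verification: P(X ≤ -1.0100) = 0.47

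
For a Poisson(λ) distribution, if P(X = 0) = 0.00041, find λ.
λ = 7.7994

For a Poisson(λ) distribution, the PMF at 0 is:
P(X = 0) = λ^0 e^(-λ) / 0! = e^(-λ)

Given P(X = 0) = 0.00041:
e^(-λ) = 0.00041
-λ = ln(0.00041)
λ = -ln(0.00041) = 7.7994

Verification: e^(-7.7994) = 0.00041 ✓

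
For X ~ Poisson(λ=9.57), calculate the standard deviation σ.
3.0935

We have X ~ Poisson(λ=9.57).

For a Poisson distribution with λ=9.57:
σ = √Var(X) = 3.0935

The standard deviation is the square root of the variance.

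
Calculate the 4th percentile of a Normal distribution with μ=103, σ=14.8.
77.0898

We have X ~ Normal(μ=103, σ=14.8).

We want to find x such that P(X ≤ x) = 0.04.

This is the 4th percentile, which means 4% of values fall below this point.

Using the inverse CDF (quantile function):
x = F⁻¹(0.04) = 77.0898

Verification: P(X ≤ 77.0898) = 0.04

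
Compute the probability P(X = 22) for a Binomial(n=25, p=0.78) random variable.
0.103533

We have X ~ Binomial(n=25, p=0.78).

For a Binomial distribution, the PMF gives us the probability of each outcome.

Using the PMF formula:
P(X = 22) = 0.103533

Rounded to 4 decimal places: 0.1035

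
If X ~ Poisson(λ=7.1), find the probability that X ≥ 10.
0.179788

We have X ~ Poisson(λ=7.1).

For discrete distributions, P(X ≥ 10) = 1 - P(X ≤ 9).

P(X ≤ 9) = 0.820212
P(X ≥ 10) = 1 - 0.820212 = 0.179788

So there's approximately a 18.0% chance that X is at least 10.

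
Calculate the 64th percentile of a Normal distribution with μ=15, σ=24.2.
23.6747

We have X ~ Normal(μ=15, σ=24.2).

We want to find x such that P(X ≤ x) = 0.64.

This is the 64th percentile, which means 64% of values fall below this point.

Using the inverse CDF (quantile function):
x = F⁻¹(0.64) = 23.6747

Verification: P(X ≤ 23.6747) = 0.64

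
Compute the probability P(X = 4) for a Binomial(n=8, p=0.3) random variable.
0.136137

We have X ~ Binomial(n=8, p=0.3).

For a Binomial distribution, the PMF gives us the probability of each outcome.

Using the PMF formula:
P(X = 4) = 0.136137

Rounded to 4 decimal places: 0.1361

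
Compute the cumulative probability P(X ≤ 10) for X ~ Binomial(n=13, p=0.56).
0.968378

We have X ~ Binomial(n=13, p=0.56).

The CDF gives us P(X ≤ k).

Using the CDF:
P(X ≤ 10) = 0.968378

This means there's approximately a 96.8% chance that X is at most 10.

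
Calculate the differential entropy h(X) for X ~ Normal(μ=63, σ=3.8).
2.7539 nats

We have X ~ Normal(μ=63, σ=3.8).

The differential entropy measures the uncertainty or information content of the distribution.

For a Normal distribution with μ=63, σ=3.8:
h(X) = 2.7539 nats

(In bits, this would be 3.9731 bits.)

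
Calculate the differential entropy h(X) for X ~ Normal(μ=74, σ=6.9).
3.3505 nats

We have X ~ Normal(μ=74, σ=6.9).

The differential entropy measures the uncertainty or information content of the distribution.

For a Normal distribution with μ=74, σ=6.9:
h(X) = 3.3505 nats

(In bits, this would be 4.8337 bits.)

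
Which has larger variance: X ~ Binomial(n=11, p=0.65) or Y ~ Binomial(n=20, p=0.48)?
Y has larger variance (4.9920 > 2.5025)

Compute the variance for each distribution:

X ~ Binomial(n=11, p=0.65):
Var(X) = 2.5025

Y ~ Binomial(n=20, p=0.48):
Var(Y) = 4.9920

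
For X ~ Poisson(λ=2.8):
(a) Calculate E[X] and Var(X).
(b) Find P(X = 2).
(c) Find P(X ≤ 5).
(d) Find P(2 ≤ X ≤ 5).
(a) E[X] = 2.8000, Var(X) = 2.8000
(b) P(X = 2) = 0.238375
(c) P(X ≤ 5) = 0.934890
(d) P(2 ≤ X ≤ 5) = 0.703811

We have X ~ Poisson(λ=2.8).

(a) Moments:
E[X] = 2.8000
Var(X) = 2.8000
σ = √Var(X) = 1.6733

(b) Point probability using PMF:
P(X = 2) = 0.238375

(c) Cumulative probability using CDF:
P(X ≤ 5) = F(5) = 0.934890

(d) Range probability:
P(2 ≤ X ≤ 5) = P(X ≤ 5) - P(X ≤ 1)
                   = F(5) - F(1)
                   = 0.934890 - 0.231078
                   = 0.703811

This means approximately 70.4% of outcomes fall in the interval [2, 5].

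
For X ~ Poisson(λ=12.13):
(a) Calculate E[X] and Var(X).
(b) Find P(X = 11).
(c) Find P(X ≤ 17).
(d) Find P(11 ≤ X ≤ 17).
(a) E[X] = 12.1300, Var(X) = 12.1300
(b) P(X = 11) = 0.113063
(c) P(X ≤ 17) = 0.931916
(d) P(11 ≤ X ≤ 17) = 0.598166

We have X ~ Poisson(λ=12.13).

(a) Moments:
E[X] = 12.1300
Var(X) = 12.1300
σ = √Var(X) = 3.4828

(b) Point probability using PMF:
P(X = 11) = 0.113063

(c) Cumulative probability using CDF:
P(X ≤ 17) = F(17) = 0.931916

(d) Range probability:
P(11 ≤ X ≤ 17) = P(X ≤ 17) - P(X ≤ 10)
                   = F(17) - F(10)
                   = 0.931916 - 0.333750
                   = 0.598166

This means approximately 59.8% of outcomes fall in the interval [11, 17].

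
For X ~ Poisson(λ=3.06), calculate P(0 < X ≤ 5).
0.863025

We have X ~ Poisson(λ=3.06).

To find P(0 < X ≤ 5), we use:
P(0 < X ≤ 5) = P(X ≤ 5) - P(X ≤ 0)
                 = F(5) - F(0)
                 = 0.909912 - 0.046888
                 = 0.863025

So there's approximately a 86.3% chance that X falls in this range.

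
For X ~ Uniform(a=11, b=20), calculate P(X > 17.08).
0.324444

We have X ~ Uniform(a=11, b=20).

P(X > 17.08) = 1 - P(X ≤ 17.08)
                = 1 - F(17.08)
                = 1 - 0.675556
                = 0.324444

So there's approximately a 32.4% chance that X exceeds 17.08.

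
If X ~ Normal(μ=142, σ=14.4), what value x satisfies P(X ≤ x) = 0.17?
128.2600

We have X ~ Normal(μ=142, σ=14.4).

We want to find x such that P(X ≤ x) = 0.17.

This is the 17th percentile, which means 17% of values fall below this point.

Using the inverse CDF (quantile function):
x = F⁻¹(0.17) = 128.2600

Verification: P(X ≤ 128.2600) = 0.17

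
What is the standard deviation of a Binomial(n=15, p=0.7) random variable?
1.7748

We have X ~ Binomial(n=15, p=0.7).

For a Binomial distribution with n=15, p=0.7:
σ = √Var(X) = 1.7748

The standard deviation is the square root of the variance.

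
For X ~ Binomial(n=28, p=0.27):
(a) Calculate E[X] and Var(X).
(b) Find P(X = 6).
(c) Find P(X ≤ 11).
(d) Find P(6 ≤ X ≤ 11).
(a) E[X] = 7.5600, Var(X) = 5.5188
(b) P(X = 6) = 0.143657
(c) P(X ≤ 11) = 0.948836
(d) P(6 ≤ X ≤ 11) = 0.756358

We have X ~ Binomial(n=28, p=0.27).

(a) Moments:
E[X] = 7.5600
Var(X) = 5.5188
σ = √Var(X) = 2.3492

(b) Point probability using PMF:
P(X = 6) = 0.143657

(c) Cumulative probability using CDF:
P(X ≤ 11) = F(11) = 0.948836

(d) Range probability:
P(6 ≤ X ≤ 11) = P(X ≤ 11) - P(X ≤ 5)
                   = F(11) - F(5)
                   = 0.948836 - 0.192479
                   = 0.756358

This means approximately 75.6% of outcomes fall in the interval [6, 11].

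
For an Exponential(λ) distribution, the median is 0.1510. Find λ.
λ = 4.5904

For X ~ Exponential(λ), the CDF is F(x) = 1 - e^(-λx).
The median m satisfies F(m) = 0.5:
1 - e^(-λm) = 0.5
e^(-λm) = 0.5
λm = ln(2)
m = ln(2) / λ

Given m = 0.1510:
λ = ln(2) / 0.1510 = 0.693147 / 0.1510 = 4.5904

Verification: ln(2) / 4.5904 = 0.1510 ✓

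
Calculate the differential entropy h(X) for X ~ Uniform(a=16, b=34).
2.8904 nats

We have X ~ Uniform(a=16, b=34).

The differential entropy measures the uncertainty or information content of the distribution.

For a Uniform distribution with a=16, b=34:
h(X) = 2.8904 nats

(In bits, this would be 4.1699 bits.)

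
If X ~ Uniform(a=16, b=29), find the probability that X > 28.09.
0.070000

We have X ~ Uniform(a=16, b=29).

P(X > 28.09) = 1 - P(X ≤ 28.09)
                = 1 - F(28.09)
                = 1 - 0.930000
                = 0.070000

So there's approximately a 7.0% chance that X exceeds 28.09.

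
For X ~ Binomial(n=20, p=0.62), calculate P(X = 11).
0.144400

We have X ~ Binomial(n=20, p=0.62).

For a Binomial distribution, the PMF gives us the probability of each outcome.

Using the PMF formula:
P(X = 11) = 0.144400

Rounded to 4 decimal places: 0.1444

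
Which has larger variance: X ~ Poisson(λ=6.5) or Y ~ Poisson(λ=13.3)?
Y has larger variance (13.3000 > 6.5000)

Compute the variance for each distribution:

X ~ Poisson(λ=6.5):
Var(X) = 6.5000

Y ~ Poisson(λ=13.3):
Var(Y) = 13.3000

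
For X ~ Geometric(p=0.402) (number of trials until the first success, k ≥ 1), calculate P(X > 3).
0.213847

We have X ~ Geometric(p=0.402) (number of trials until the first success, k ≥ 1).

P(X > 3) = 1 - P(X ≤ 3)
                = 1 - F(3)
                = 1 - 0.786153
                = 0.213847

So there's approximately a 21.4% chance that X exceeds 3.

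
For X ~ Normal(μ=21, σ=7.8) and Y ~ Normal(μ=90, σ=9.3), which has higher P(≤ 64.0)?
X has higher probability (P(X ≤ 64.0) = 1.0000 > P(Y ≤ 64.0) = 0.0026)

Compute P(≤ 64.0) for each distribution:

X ~ Normal(μ=21, σ=7.8):
P(X ≤ 64.0) = 1.0000

Y ~ Normal(μ=90, σ=9.3):
P(Y ≤ 64.0) = 0.0026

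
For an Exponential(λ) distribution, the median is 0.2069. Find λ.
λ = 3.3502

For X ~ Exponential(λ), the CDF is F(x) = 1 - e^(-λx).
The median m satisfies F(m) = 0.5:
1 - e^(-λm) = 0.5
e^(-λm) = 0.5
λm = ln(2)
m = ln(2) / λ

Given m = 0.2069:
λ = ln(2) / 0.2069 = 0.693147 / 0.2069 = 3.3502

Verification: ln(2) / 3.3502 = 0.2069 ✓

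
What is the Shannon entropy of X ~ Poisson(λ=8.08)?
2.4525 nats

We have X ~ Poisson(λ=8.08).

The Shannon entropy measures the uncertainty or information content of the distribution.

For a Poisson distribution with λ=8.08:
H(X) = 2.4525 nats

(In bits, this would be 3.5383 bits.)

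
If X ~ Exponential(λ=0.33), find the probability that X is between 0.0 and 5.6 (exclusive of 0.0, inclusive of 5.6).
0.842448

We have X ~ Exponential(λ=0.33).

To find P(0.0 < X ≤ 5.6), we use:
P(0.0 < X ≤ 5.6) = P(X ≤ 5.6) - P(X ≤ 0.0)
                 = F(5.6) - F(0.0)
                 = 0.842448 - 0.000000
                 = 0.842448

So there's approximately a 84.2% chance that X falls in this range.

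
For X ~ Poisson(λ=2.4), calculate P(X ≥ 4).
0.221277

We have X ~ Poisson(λ=2.4).

For discrete distributions, P(X ≥ 4) = 1 - P(X ≤ 3).

P(X ≤ 3) = 0.778723
P(X ≥ 4) = 1 - 0.778723 = 0.221277

So there's approximately a 22.1% chance that X is at least 4.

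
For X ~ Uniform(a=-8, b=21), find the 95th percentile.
19.5500

We have X ~ Uniform(a=-8, b=21).

We want to find x such that P(X ≤ x) = 0.95.

This is the 95th percentile, which means 95% of values fall below this point.

Using the inverse CDF (quantile function):
x = F⁻¹(0.95) = 19.5500

Verification: P(X ≤ 19.5500) = 0.95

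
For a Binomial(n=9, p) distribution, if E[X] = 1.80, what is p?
p = 0.2

For a Binomial(n, p) distribution:
E[X] = n × p

Given n = 9 and E[X] = 1.80:
1.80 = 9 × p
p = 1.80 / 9 = 0.2

Verification: Binomial(9, 0.2) has E[X] = 1.80 ✓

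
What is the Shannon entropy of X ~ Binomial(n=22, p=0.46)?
2.2678 nats

We have X ~ Binomial(n=22, p=0.46).

The Shannon entropy measures the uncertainty or information content of the distribution.

For a Binomial distribution with n=22, p=0.46:
H(X) = 2.2678 nats

(In bits, this would be 3.2717 bits.)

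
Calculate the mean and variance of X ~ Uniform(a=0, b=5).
E[X] = 2.5000, Var(X) = 2.0833

We have X ~ Uniform(a=0, b=5).

For a Uniform distribution with a=0, b=5:

Expected value:
E[X] = 2.5000

Variance:
Var(X) = 2.0833

Standard deviation:
σ = √Var(X) = 1.4434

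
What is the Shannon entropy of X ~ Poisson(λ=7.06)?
2.3833 nats

We have X ~ Poisson(λ=7.06).

The Shannon entropy measures the uncertainty or information content of the distribution.

For a Poisson distribution with λ=7.06:
H(X) = 2.3833 nats

(In bits, this would be 3.4383 bits.)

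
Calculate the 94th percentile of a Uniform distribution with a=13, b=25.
24.2800

We have X ~ Uniform(a=13, b=25).

We want to find x such that P(X ≤ x) = 0.94.

This is the 94th percentile, which means 94% of values fall below this point.

Using the inverse CDF (quantile function):
x = F⁻¹(0.94) = 24.2800

Verification: P(X ≤ 24.2800) = 0.94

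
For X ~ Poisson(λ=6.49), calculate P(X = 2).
0.031981

We have X ~ Poisson(λ=6.49).

For a Poisson distribution, the PMF gives us the probability of each outcome.

Using the PMF formula:
P(X = 2) = 0.031981

Rounded to 4 decimal places: 0.0320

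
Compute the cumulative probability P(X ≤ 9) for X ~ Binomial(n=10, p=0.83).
0.844840

We have X ~ Binomial(n=10, p=0.83).

The CDF gives us P(X ≤ k).

Using the CDF:
P(X ≤ 9) = 0.844840

This means there's approximately a 84.5% chance that X is at most 9.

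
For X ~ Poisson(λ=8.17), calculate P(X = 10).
0.103341

We have X ~ Poisson(λ=8.17).

For a Poisson distribution, the PMF gives us the probability of each outcome.

Using the PMF formula:
P(X = 10) = 0.103341

Rounded to 4 decimal places: 0.1033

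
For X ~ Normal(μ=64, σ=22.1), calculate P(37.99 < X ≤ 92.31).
0.780289

We have X ~ Normal(μ=64, σ=22.1).

To find P(37.99 < X ≤ 92.31), we use:
P(37.99 < X ≤ 92.31) = P(X ≤ 92.31) - P(X ≤ 37.99)
                 = F(92.31) - F(37.99)
                 = 0.899902 - 0.119613
                 = 0.780289

So there's approximately a 78.0% chance that X falls in this range.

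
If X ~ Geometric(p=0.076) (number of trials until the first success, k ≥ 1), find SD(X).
12.6480

We have X ~ Geometric(p=0.076) (number of trials until the first success, k ≥ 1).

For a Geometric distribution with p=0.076 (number of trials until the first success, k ≥ 1):
σ = √Var(X) = 12.6480

The standard deviation is the square root of the variance.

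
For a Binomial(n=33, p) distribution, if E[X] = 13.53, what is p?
p = 0.41

For a Binomial(n, p) distribution:
E[X] = n × p

Given n = 33 and E[X] = 13.53:
13.53 = 33 × p
p = 13.53 / 33 = 0.41

Verification: Binomial(33, 0.41) has E[X] = 13.53 ✓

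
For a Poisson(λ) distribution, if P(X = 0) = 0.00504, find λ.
λ = 5.2903

For a Poisson(λ) distribution, the PMF at 0 is:
P(X = 0) = λ^0 e^(-λ) / 0! = e^(-λ)

Given P(X = 0) = 0.00504:
e^(-λ) = 0.00504
-λ = ln(0.00504)
λ = -ln(0.00504) = 5.2903

Verification: e^(-5.2903) = 0.00504 ✓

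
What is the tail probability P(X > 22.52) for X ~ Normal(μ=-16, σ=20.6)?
0.030749

We have X ~ Normal(μ=-16, σ=20.6).

P(X > 22.52) = 1 - P(X ≤ 22.52)
                = 1 - F(22.52)
                = 1 - 0.969251
                = 0.030749

So there's approximately a 3.1% chance that X exceeds 22.52.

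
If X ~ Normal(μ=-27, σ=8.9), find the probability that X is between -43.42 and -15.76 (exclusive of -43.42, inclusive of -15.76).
0.864168

We have X ~ Normal(μ=-27, σ=8.9).

To find P(-43.42 < X ≤ -15.76), we use:
P(-43.42 < X ≤ -15.76) = P(X ≤ -15.76) - P(X ≤ -43.42)
                 = F(-15.76) - F(-43.42)
                 = 0.896691 - 0.032523
                 = 0.864168

So there's approximately a 86.4% chance that X falls in this range.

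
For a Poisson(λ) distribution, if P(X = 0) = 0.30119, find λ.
λ = 1.2000

For a Poisson(λ) distribution, the PMF at 0 is:
P(X = 0) = λ^0 e^(-λ) / 0! = e^(-λ)

Given P(X = 0) = 0.30119:
e^(-λ) = 0.30119
-λ = ln(0.30119)
λ = -ln(0.30119) = 1.2000

Verification: e^(-1.2000) = 0.30119 ✓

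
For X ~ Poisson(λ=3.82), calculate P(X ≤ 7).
0.958868

We have X ~ Poisson(λ=3.82).

The CDF gives us P(X ≤ k).

Using the CDF:
P(X ≤ 7) = 0.958868

This means there's approximately a 95.9% chance that X is at most 7.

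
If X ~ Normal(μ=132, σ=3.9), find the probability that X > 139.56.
0.026283

We have X ~ Normal(μ=132, σ=3.9).

P(X > 139.56) = 1 - P(X ≤ 139.56)
                = 1 - F(139.56)
                = 1 - 0.973717
                = 0.026283

So there's approximately a 2.6% chance that X exceeds 139.56.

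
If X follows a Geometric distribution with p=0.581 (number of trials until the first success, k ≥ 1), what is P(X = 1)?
0.581000

We have X ~ Geometric(p=0.581) (number of trials until the first success, k ≥ 1).

For a Geometric distribution, the PMF gives us the probability of each outcome.

Using the PMF formula:
P(X = 1) = 0.581000

Rounded to 4 decimal places: 0.5810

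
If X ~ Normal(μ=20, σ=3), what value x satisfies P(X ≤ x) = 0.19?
17.3663

We have X ~ Normal(μ=20, σ=3).

We want to find x such that P(X ≤ x) = 0.19.

This is the 19th percentile, which means 19% of values fall below this point.

Using the inverse CDF (quantile function):
x = F⁻¹(0.19) = 17.3663

Verification: P(X ≤ 17.3663) = 0.19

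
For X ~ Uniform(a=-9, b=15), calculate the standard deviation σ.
6.9282

We have X ~ Uniform(a=-9, b=15).

For a Uniform distribution with a=-9, b=15:
σ = √Var(X) = 6.9282

The standard deviation is the square root of the variance.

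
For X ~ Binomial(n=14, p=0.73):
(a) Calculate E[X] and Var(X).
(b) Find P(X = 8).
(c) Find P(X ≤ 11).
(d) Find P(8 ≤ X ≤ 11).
(a) E[X] = 10.2200, Var(X) = 2.7594
(b) P(X = 8) = 0.093825
(c) P(X ≤ 11) = 0.772670
(d) P(8 ≤ X ≤ 11) = 0.716338

We have X ~ Binomial(n=14, p=0.73).

(a) Moments:
E[X] = 10.2200
Var(X) = 2.7594
σ = √Var(X) = 1.6611

(b) Point probability using PMF:
P(X = 8) = 0.093825

(c) Cumulative probability using CDF:
P(X ≤ 11) = F(11) = 0.772670

(d) Range probability:
P(8 ≤ X ≤ 11) = P(X ≤ 11) - P(X ≤ 7)
                   = F(11) - F(7)
                   = 0.772670 - 0.056332
                   = 0.716338

This means approximately 71.6% of outcomes fall in the interval [8, 11].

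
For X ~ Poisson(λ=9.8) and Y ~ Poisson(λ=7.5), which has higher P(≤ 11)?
Y has higher probability (P(Y ≤ 11) = 0.9208 > P(X ≤ 11) = 0.7193)

Compute P(≤ 11) for each distribution:

X ~ Poisson(λ=9.8):
P(X ≤ 11) = 0.7193

Y ~ Poisson(λ=7.5):
P(Y ≤ 11) = 0.9208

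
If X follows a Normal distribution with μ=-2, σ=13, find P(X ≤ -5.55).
0.392397

We have X ~ Normal(μ=-2, σ=13).

The CDF gives us P(X ≤ k).

Using the CDF:
P(X ≤ -5.55) = 0.392397

This means there's approximately a 39.2% chance that X is at most -5.55.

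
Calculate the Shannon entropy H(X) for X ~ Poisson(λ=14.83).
2.7614 nats

We have X ~ Poisson(λ=14.83).

The Shannon entropy measures the uncertainty or information content of the distribution.

For a Poisson distribution with λ=14.83:
H(X) = 2.7614 nats

(In bits, this would be 3.9839 bits.)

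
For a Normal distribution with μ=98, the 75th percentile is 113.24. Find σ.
σ = 22.5949

For X ~ Normal(μ, σ), the p-th percentile satisfies x = μ + z_p × σ,
where z_p = Φ⁻¹(p) is the standard normal quantile.

Step 1: z_{0.75} = Φ⁻¹(0.75) = 0.6745

Step 2: Solve for σ:
113.24 = 98 + 0.6745 × σ
σ = (113.24 - 98) / 0.6745
σ = 15.24 / 0.6745
σ = 22.5949

Verification: μ + z × σ = 98 + 0.6745 × 22.5949 = 113.24 ✓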